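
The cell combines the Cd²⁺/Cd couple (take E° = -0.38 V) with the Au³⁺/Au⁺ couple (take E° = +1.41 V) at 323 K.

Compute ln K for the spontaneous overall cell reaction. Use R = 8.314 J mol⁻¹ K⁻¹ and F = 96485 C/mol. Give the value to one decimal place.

Cathode: Au³⁺/Au⁺; anode: Cd²⁺/Cd. E°cell = (+1.41) − (-0.38) = +1.79 V, with n = 2.
ΔG° = −nFE° = −RT ln K, so ln K = nFE°/(RT) = (2)(96485)(+1.79) / ((8.314)(323)) = 128.626.

128.6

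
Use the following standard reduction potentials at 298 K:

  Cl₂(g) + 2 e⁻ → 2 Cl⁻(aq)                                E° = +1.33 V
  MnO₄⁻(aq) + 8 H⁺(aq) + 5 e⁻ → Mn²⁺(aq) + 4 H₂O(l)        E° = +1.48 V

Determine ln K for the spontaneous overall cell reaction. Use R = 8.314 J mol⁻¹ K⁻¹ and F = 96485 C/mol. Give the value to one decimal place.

58.4

Cathode: MnO₄⁻/Mn²⁺; anode: Cl₂/Cl⁻. E°cell = (+1.48) − (+1.33) = +0.15 V, with n = 10.
ΔG° = −nFE° = −RT ln K, so ln K = nFE°/(RT) = (10)(96485)(+0.15) / ((8.314)(298)) = 58.415.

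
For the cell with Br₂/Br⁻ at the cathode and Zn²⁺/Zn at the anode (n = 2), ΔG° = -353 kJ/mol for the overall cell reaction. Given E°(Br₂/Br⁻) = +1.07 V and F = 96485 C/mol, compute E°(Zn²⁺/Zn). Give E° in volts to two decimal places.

E°cell = −ΔG°/(nF) = −(-353×10³)/((2)(96485)) = +1.829 V.
Since Br₂/Br⁻ is the cathode and Zn²⁺/Zn the anode, E°cell = E°(Br₂/Br⁻) − E°(Zn²⁺/Zn).
So E°(Zn²⁺/Zn) = E°(Br₂/Br⁻) − E°cell = (+1.07) − (+1.829) = -0.76 V.

-0.76 V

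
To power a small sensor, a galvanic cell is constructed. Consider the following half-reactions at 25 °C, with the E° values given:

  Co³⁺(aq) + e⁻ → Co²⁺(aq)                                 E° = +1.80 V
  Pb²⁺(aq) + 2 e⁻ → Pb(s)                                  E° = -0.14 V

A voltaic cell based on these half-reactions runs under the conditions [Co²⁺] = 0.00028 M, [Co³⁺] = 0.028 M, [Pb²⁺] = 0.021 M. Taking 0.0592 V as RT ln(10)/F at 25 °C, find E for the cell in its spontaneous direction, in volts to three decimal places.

Co³⁺/Co²⁺ is the cathode (higher E°), Pb²⁺/Pb the anode: E°cell = +1.80 − (-0.14) = +1.94 V, n = 2.
Overall: 2 Co³⁺(aq) + Pb(s) → 2 Co²⁺(aq) + Pb²⁺(aq)
Q = [Co²⁺]^2·[Pb²⁺] / ([Co³⁺]^2); log Q = -5.678.
E = E° − (0.0592/n) log Q = +1.94 − (0.0592/2)(-5.678) = +2.108 V.

+2.108 V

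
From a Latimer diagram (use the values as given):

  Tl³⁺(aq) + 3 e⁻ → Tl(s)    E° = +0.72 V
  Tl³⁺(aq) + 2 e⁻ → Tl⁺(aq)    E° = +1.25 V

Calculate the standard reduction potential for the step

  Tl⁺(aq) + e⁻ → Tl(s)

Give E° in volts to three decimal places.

-0.340 V

Sequential free energies add, so n₃E°₃ = n₁E°₁ + n₂E°₂.
With n₃ = 3, and the known step contributing 2×(+1.25) V, the unknown satisfies 1·E° = 3×(+0.72) − 2×(+1.25) = -0.340.
E° = -0.340 / 1 = -0.340 V.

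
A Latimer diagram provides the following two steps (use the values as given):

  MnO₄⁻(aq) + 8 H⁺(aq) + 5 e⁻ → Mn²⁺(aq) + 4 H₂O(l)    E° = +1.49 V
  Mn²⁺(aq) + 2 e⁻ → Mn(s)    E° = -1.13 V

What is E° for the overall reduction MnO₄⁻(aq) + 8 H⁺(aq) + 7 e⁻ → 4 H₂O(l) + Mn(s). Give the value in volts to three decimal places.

+0.741 V

Standard free energies of sequential steps add: ΔG°₃ = ΔG°₁ + ΔG°₂, so n₃E°₃ = n₁E°₁ + n₂E°₂.
E°₃ = (5×+1.49 + 2×-1.13) / 7 = (+5.190) / 7 = +0.741 V.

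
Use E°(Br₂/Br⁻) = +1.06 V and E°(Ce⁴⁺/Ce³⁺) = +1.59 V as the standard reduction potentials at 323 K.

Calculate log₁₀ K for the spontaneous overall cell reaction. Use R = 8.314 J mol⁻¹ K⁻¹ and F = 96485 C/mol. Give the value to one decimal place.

Cathode: Ce⁴⁺/Ce³⁺; anode: Br₂/Br⁻. E°cell = (+1.59) − (+1.06) = +0.53 V, with n = 2.
ΔG° = −nFE° = −RT ln K, so ln K = nFE°/(RT) = (2)(96485)(+0.53) / ((8.314)(323)) = 38.085.
log₁₀ K = 38.085 / ln 10 = 16.5.

16.5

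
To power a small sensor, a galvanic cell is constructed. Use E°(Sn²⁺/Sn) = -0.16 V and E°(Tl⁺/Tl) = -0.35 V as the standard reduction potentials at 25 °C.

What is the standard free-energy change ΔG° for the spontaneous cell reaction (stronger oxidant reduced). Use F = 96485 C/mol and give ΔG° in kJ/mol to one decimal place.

-36.7 kJ/mol

Sn²⁺/Sn (E° = -0.16 V) is the cathode; Tl⁺/Tl (E° = -0.35 V) is the anode, so E°cell = +0.19 V.
Balancing electrons gives n = 2 (lcm of 2 and 1).
ΔG° = −nFE° = −(2)(96485)(+0.19) = -36,664 J = -36.7 kJ/mol.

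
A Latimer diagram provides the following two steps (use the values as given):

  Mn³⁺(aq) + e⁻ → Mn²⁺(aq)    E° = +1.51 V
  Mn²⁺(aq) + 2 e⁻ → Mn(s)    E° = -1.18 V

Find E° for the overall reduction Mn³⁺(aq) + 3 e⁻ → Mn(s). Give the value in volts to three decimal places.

-0.283 V

Standard free energies of sequential steps add: ΔG°₃ = ΔG°₁ + ΔG°₂, so n₃E°₃ = n₁E°₁ + n₂E°₂.
E°₃ = (1×+1.51 + 2×-1.18) / 3 = (-0.850) / 3 = -0.283 V.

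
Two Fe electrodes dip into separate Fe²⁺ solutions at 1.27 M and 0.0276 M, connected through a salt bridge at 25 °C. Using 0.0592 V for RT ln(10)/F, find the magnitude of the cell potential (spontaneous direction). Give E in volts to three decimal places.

For a concentration cell E°cell = 0. The 1.27 M side is the cathode (reduction is favoured where [Fe²⁺] is higher).
With n = 2, E = −(0.0592/2) log([Fe²⁺]ₐₙ/[Fe²⁺]꜀ₐₜ) = −(0.0592/2) log(0.0276/1.27) = −(0.0592/2)(-1.663) = +0.049 V.

+0.049 V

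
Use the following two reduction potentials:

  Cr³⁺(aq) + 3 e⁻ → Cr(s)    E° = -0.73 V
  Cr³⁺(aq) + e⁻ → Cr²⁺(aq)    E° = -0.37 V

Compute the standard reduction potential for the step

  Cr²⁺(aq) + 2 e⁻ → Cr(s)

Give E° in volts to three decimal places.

Sequential free energies add, so n₃E°₃ = n₁E°₁ + n₂E°₂.
With n₃ = 3, and the known step contributing 1×(-0.37) V, the unknown satisfies 2·E° = 3×(-0.73) − 1×(-0.37) = -1.820.
E° = -1.820 / 2 = -0.910 V.

-0.910 V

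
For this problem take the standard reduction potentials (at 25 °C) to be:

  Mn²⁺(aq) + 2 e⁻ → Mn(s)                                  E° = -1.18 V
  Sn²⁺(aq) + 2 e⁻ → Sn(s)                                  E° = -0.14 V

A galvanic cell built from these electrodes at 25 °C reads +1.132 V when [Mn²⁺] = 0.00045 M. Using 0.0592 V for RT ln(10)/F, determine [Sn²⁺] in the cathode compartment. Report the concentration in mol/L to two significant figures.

Sn²⁺/Sn is the cathode, Mn²⁺/Mn the anode: E°cell = +1.04 V, n = 2.
Overall reaction: Sn²⁺(aq) + Mn(s) → Sn(s) + Mn²⁺(aq); Q = [Mn²⁺]^1/[Sn²⁺]^1.
From E = E° − (0.0592/n) log Q: log Q = (E° − E)·n/0.0592 = (+1.04 − (+1.132))·2/0.0592 = -3.1081.
So 1·log[Sn²⁺] = 1·log(0.00045) − log Q = -3.3468 − (-3.1081) = -0.2387; [Sn²⁺] = 10^(-0.2387) ≈ 0.58 M.

0.58 M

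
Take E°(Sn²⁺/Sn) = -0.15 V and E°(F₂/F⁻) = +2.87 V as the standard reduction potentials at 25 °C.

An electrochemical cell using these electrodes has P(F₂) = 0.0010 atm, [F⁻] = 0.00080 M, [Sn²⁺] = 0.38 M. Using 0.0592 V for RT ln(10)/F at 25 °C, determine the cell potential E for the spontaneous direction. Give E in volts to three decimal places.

F₂/F⁻ is the cathode (higher E°), Sn²⁺/Sn the anode: E°cell = +2.87 − (-0.15) = +3.02 V, n = 2.
Overall: F₂(g) + Sn(s) → 2 F⁻(aq) + Sn²⁺(aq)
Q = [F⁻]^2·[Sn²⁺] / (P(F₂)); log Q = -3.614.
E = E° − (0.0592/n) log Q = +3.02 − (0.0592/2)(-3.614) = +3.127 V.

+3.127 V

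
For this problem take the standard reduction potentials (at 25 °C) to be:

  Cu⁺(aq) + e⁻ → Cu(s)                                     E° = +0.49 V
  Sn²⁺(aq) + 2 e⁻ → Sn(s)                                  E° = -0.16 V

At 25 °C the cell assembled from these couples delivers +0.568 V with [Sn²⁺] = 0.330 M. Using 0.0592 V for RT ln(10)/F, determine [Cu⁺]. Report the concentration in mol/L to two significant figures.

Cu⁺/Cu is the cathode, Sn²⁺/Sn the anode: E°cell = +0.65 V, n = 2.
Overall reaction: 2 Cu⁺(aq) + Sn(s) → 2 Cu(s) + Sn²⁺(aq); Q = [Sn²⁺]^1/[Cu⁺]^2.
From E = E° − (0.0592/n) log Q: log Q = (E° − E)·n/0.0592 = (+0.65 − (+0.568))·2/0.0592 = 2.7703.
So 2·log[Cu⁺] = 1·log(0.33) − log Q = -0.4815 − (2.7703) = -3.2518; log[Cu⁺] = -3.2518 / 2 = -1.6259; [Cu⁺] = 10^(-1.6259) ≈ 0.024 M.

0.024 M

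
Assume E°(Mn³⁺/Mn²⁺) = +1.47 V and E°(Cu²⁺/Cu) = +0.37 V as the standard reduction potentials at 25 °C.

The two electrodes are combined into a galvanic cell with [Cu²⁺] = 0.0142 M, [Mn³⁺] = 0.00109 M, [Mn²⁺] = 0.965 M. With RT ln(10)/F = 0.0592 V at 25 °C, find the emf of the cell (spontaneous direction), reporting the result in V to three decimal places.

+0.980 V

Mn³⁺/Mn²⁺ is the cathode (higher E°), Cu²⁺/Cu the anode: E°cell = +1.47 − (+0.37) = +1.10 V, n = 2.
Overall: 2 Mn³⁺(aq) + Cu(s) → 2 Mn²⁺(aq) + Cu²⁺(aq)
Q = [Mn²⁺]^2·[Cu²⁺] / ([Mn³⁺]^2); log Q = 4.046.
E = E° − (0.0592/n) log Q = +1.10 − (0.0592/2)(4.046) = +0.980 V.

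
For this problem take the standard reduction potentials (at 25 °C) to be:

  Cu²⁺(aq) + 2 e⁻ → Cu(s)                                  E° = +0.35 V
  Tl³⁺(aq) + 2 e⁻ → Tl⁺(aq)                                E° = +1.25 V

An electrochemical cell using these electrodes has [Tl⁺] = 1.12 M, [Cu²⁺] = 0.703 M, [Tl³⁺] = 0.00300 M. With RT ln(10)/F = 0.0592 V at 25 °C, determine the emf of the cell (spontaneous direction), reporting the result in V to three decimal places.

Tl³⁺/Tl⁺ is the cathode (higher E°), Cu²⁺/Cu the anode: E°cell = +1.25 − (+0.35) = +0.90 V, n = 2.
Overall: Tl³⁺(aq) + Cu(s) → Tl⁺(aq) + Cu²⁺(aq)
Q = [Tl⁺]·[Cu²⁺] / ([Tl³⁺]); log Q = 2.419.
E = E° − (0.0592/n) log Q = +0.90 − (0.0592/2)(2.419) = +0.828 V.

+0.828 V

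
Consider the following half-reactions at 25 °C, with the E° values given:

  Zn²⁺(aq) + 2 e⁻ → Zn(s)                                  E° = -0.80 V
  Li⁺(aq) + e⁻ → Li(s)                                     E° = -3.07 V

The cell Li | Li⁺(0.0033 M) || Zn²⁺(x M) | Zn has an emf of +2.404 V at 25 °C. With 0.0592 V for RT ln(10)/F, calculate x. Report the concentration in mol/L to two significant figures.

0.37 M

Zn²⁺/Zn is the cathode, Li⁺/Li the anode: E°cell = +2.27 V, n = 2.
Overall reaction: Zn²⁺(aq) + 2 Li(s) → Zn(s) + 2 Li⁺(aq); Q = [Li⁺]^2/[Zn²⁺]^1.
From E = E° − (0.0592/n) log Q: log Q = (E° − E)·n/0.0592 = (+2.27 − (+2.404))·2/0.0592 = -4.5270.
So 1·log[Zn²⁺] = 2·log(0.0033) − log Q = -4.9630 − (-4.5270) = -0.4360; [Zn²⁺] = 10^(-0.4360) ≈ 0.37 M.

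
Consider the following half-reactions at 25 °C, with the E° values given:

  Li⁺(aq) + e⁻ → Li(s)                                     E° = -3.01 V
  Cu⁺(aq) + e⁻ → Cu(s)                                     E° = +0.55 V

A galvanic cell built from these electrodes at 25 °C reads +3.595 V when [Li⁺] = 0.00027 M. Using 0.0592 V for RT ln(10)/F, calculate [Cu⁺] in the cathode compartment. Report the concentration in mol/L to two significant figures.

Cu⁺/Cu is the cathode, Li⁺/Li the anode: E°cell = +3.56 V, n = 1.
Overall reaction: Cu⁺(aq) + Li(s) → Cu(s) + Li⁺(aq); Q = [Li⁺]^1/[Cu⁺]^1.
From E = E° − (0.0592/n) log Q: log Q = (E° − E)·n/0.0592 = (+3.56 − (+3.595))·1/0.0592 = -0.5912.
So 1·log[Cu⁺] = 1·log(0.00027) − log Q = -3.5686 − (-0.5912) = -2.9774; [Cu⁺] = 10^(-2.9774) ≈ 0.0011 M.

0.0011 M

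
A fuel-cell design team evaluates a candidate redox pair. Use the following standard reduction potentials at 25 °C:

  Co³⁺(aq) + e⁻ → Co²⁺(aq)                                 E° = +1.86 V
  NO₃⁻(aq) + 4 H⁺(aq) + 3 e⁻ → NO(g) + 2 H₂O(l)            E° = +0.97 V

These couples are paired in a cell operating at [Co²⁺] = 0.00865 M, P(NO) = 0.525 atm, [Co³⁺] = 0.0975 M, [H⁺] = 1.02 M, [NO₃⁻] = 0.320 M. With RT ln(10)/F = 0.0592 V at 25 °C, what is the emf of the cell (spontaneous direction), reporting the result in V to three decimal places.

Co³⁺/Co²⁺ is the cathode (higher E°), NO₃⁻/NO the anode: E°cell = +1.86 − (+0.97) = +0.89 V, n = 3.
Overall: 3 Co³⁺(aq) + NO(g) + 2 H₂O(l) → 3 Co²⁺(aq) + NO₃⁻(aq) + 4 H⁺(aq)
Q = [Co²⁺]^3·[NO₃⁻]·[H⁺]^4 / ([Co³⁺]^3·P(NO)); log Q = -3.337.
E = E° − (0.0592/n) log Q = +0.89 − (0.0592/3)(-3.337) = +0.956 V.

+0.956 V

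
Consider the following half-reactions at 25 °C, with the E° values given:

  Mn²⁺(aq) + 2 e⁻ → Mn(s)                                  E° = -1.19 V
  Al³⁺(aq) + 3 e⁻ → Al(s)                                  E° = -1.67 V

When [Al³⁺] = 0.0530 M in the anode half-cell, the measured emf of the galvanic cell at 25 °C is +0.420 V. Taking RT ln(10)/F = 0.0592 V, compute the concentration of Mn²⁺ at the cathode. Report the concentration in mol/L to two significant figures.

Mn²⁺/Mn is the cathode, Al³⁺/Al the anode: E°cell = +0.48 V, n = 6.
Overall reaction: 3 Mn²⁺(aq) + 2 Al(s) → 3 Mn(s) + 2 Al³⁺(aq); Q = [Al³⁺]^2/[Mn²⁺]^3.
From E = E° − (0.0592/n) log Q: log Q = (E° − E)·n/0.0592 = (+0.48 − (+0.420))·6/0.0592 = 6.0811.
So 3·log[Mn²⁺] = 2·log(0.053) − log Q = -2.5514 − (6.0811) = -8.6325; log[Mn²⁺] = -8.6325 / 3 = -2.8775; [Mn²⁺] = 10^(-2.8775) ≈ 0.0013 M.

0.0013 M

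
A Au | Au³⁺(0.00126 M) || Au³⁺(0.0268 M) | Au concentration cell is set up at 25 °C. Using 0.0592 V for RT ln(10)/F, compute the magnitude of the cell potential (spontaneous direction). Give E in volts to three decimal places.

For a concentration cell E°cell = 0. The 0.0268 M side is the cathode (reduction is favoured where [Au³⁺] is higher).
With n = 3, E = −(0.0592/3) log([Au³⁺]ₐₙ/[Au³⁺]꜀ₐₜ) = −(0.0592/3) log(0.00126/0.0268) = −(0.0592/3)(-1.328) = +0.026 V.

+0.026 V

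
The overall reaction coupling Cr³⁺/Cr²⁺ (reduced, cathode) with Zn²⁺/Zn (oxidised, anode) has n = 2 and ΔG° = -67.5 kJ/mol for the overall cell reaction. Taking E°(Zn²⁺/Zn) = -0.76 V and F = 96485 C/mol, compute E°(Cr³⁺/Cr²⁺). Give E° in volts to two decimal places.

-0.41 V

E°cell = −ΔG°/(nF) = −(-67.5×10³)/((2)(96485)) = +0.350 V.
Since Cr³⁺/Cr²⁺ is the cathode and Zn²⁺/Zn the anode, E°cell = E°(Cr³⁺/Cr²⁺) − E°(Zn²⁺/Zn).
So E°(Cr³⁺/Cr²⁺) = E°cell + E°(Zn²⁺/Zn) = +0.350 + (-0.76) = -0.41 V.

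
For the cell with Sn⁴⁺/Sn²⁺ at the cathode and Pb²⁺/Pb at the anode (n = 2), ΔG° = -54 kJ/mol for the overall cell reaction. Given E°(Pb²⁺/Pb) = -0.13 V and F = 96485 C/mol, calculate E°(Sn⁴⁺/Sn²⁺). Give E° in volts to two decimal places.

E°cell = −ΔG°/(nF) = −(-54×10³)/((2)(96485)) = +0.280 V.
Since Sn⁴⁺/Sn²⁺ is the cathode and Pb²⁺/Pb the anode, E°cell = E°(Sn⁴⁺/Sn²⁺) − E°(Pb²⁺/Pb).
So E°(Sn⁴⁺/Sn²⁺) = E°cell + E°(Pb²⁺/Pb) = +0.280 + (-0.13) = +0.15 V.

+0.15 V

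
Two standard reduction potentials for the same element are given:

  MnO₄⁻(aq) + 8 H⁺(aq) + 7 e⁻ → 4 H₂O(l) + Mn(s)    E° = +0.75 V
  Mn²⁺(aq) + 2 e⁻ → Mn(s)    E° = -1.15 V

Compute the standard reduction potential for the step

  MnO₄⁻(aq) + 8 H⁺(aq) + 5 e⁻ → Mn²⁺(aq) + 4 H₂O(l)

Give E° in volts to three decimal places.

Sequential free energies add, so n₃E°₃ = n₁E°₁ + n₂E°₂.
With n₃ = 7, and the known step contributing 2×(-1.15) V, the unknown satisfies 5·E° = 7×(+0.75) − 2×(-1.15) = +7.550.
E° = +7.550 / 5 = +1.510 V.

+1.510 V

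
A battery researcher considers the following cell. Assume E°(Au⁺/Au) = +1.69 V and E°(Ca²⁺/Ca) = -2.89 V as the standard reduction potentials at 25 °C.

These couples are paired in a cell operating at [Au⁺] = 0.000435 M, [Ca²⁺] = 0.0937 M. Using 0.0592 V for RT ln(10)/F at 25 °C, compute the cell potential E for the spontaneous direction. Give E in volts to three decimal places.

Au⁺/Au is the cathode (higher E°), Ca²⁺/Ca the anode: E°cell = +1.69 − (-2.89) = +4.58 V, n = 2.
Overall: 2 Au⁺(aq) + Ca(s) → 2 Au(s) + Ca²⁺(aq)
Q = [Ca²⁺] / ([Au⁺]^2); log Q = 5.695.
E = E° − (0.0592/n) log Q = +4.58 − (0.0592/2)(5.695) = +4.411 V.

+4.411 V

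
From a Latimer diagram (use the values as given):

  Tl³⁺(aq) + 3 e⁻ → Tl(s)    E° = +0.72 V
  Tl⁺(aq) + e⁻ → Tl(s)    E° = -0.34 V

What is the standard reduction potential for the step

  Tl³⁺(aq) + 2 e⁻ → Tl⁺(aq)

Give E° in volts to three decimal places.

Sequential free energies add, so n₃E°₃ = n₁E°₁ + n₂E°₂.
With n₃ = 3, and the known step contributing 1×(-0.34) V, the unknown satisfies 2·E° = 3×(+0.72) − 1×(-0.34) = +2.500.
E° = +2.500 / 2 = +1.250 V.

+1.250 V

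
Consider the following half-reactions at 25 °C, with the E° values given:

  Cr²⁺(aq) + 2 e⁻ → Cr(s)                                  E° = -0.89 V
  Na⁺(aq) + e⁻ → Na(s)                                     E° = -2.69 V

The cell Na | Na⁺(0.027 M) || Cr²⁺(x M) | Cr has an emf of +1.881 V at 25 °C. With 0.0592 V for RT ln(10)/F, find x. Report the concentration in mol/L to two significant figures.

0.40 M

Cr²⁺/Cr is the cathode, Na⁺/Na the anode: E°cell = +1.80 V, n = 2.
Overall reaction: Cr²⁺(aq) + 2 Na(s) → Cr(s) + 2 Na⁺(aq); Q = [Na⁺]^2/[Cr²⁺]^1.
From E = E° − (0.0592/n) log Q: log Q = (E° − E)·n/0.0592 = (+1.80 − (+1.881))·2/0.0592 = -2.7365.
So 1·log[Cr²⁺] = 2·log(0.027) − log Q = -3.1373 − (-2.7365) = -0.4008; [Cr²⁺] = 10^(-0.4008) ≈ 0.40 M.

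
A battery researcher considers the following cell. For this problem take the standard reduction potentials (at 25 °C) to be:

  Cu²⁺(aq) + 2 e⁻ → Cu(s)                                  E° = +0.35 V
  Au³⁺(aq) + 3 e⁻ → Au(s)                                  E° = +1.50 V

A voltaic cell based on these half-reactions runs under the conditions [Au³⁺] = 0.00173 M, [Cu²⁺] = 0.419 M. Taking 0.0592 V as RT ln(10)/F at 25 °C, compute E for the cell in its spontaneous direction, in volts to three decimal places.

+1.107 V

Au³⁺/Au is the cathode (higher E°), Cu²⁺/Cu the anode: E°cell = +1.50 − (+0.35) = +1.15 V, n = 6.
Overall: 2 Au³⁺(aq) + 3 Cu(s) → 2 Au(s) + 3 Cu²⁺(aq)
Q = [Cu²⁺]^3 / ([Au³⁺]^2); log Q = 4.391.
E = E° − (0.0592/n) log Q = +1.15 − (0.0592/6)(4.391) = +1.107 V.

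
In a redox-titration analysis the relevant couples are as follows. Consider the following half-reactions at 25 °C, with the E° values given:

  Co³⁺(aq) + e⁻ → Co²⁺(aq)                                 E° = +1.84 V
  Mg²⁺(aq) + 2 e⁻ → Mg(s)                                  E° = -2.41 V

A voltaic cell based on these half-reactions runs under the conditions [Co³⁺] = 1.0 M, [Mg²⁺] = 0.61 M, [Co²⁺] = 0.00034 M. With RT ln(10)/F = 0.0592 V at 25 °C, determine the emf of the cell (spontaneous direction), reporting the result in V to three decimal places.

+4.462 V

Co³⁺/Co²⁺ is the cathode (higher E°), Mg²⁺/Mg the anode: E°cell = +1.84 − (-2.41) = +4.25 V, n = 2.
Overall: 2 Co³⁺(aq) + Mg(s) → 2 Co²⁺(aq) + Mg²⁺(aq)
Q = [Co²⁺]^2·[Mg²⁺] / ([Co³⁺]^2); log Q = -7.152.
E = E° − (0.0592/n) log Q = +4.25 − (0.0592/2)(-7.152) = +4.462 V.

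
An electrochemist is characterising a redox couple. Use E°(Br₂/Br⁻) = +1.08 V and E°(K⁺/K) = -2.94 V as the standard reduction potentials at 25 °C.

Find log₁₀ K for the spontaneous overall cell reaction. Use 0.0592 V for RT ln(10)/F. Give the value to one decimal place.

Cathode: Br₂/Br⁻; anode: K⁺/K. E°cell = +4.02 V, n = 2.
log K = nE°cell / 0.0592 = (2)(+4.02) / 0.0592 = 135.8.

135.8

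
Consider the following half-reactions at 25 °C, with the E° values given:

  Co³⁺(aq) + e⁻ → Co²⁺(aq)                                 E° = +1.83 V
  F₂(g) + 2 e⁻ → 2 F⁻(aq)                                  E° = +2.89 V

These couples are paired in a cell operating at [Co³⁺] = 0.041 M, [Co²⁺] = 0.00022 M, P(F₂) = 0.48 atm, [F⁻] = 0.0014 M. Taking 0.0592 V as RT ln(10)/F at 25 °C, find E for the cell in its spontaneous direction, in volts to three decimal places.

F₂/F⁻ is the cathode (higher E°), Co³⁺/Co²⁺ the anode: E°cell = +2.89 − (+1.83) = +1.06 V, n = 2.
Overall: F₂(g) + 2 Co²⁺(aq) → 2 F⁻(aq) + 2 Co³⁺(aq)
Q = [F⁻]^2·[Co³⁺]^2 / (P(F₂)·[Co²⁺]^2); log Q = -0.848.
E = E° − (0.0592/n) log Q = +1.06 − (0.0592/2)(-0.848) = +1.085 V.

+1.085 V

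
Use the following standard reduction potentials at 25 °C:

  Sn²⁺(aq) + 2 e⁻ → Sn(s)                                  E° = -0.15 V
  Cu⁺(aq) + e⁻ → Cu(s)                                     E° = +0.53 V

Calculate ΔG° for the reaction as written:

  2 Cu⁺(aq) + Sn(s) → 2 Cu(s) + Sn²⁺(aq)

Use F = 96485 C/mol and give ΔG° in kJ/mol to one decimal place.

As written, Cu⁺/Cu is reduced (cathode) and Sn²⁺/Sn is oxidised (anode), so E°cell = (+0.53) − (-0.15) = +0.68 V.
Balancing electrons gives n = 2.
ΔG° = −nFE° = −(2)(96485)(+0.68) = -131,220 J = -131.2 kJ/mol.

-131.2 kJ/mol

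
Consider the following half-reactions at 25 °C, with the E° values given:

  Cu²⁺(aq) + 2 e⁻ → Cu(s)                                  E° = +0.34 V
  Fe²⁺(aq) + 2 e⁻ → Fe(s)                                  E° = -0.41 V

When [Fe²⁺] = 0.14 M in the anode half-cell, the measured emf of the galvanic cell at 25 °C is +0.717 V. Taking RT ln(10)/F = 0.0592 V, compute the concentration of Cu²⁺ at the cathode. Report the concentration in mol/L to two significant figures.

0.011 M

Cu²⁺/Cu is the cathode, Fe²⁺/Fe the anode: E°cell = +0.75 V, n = 2.
Overall reaction: Cu²⁺(aq) + Fe(s) → Cu(s) + Fe²⁺(aq); Q = [Fe²⁺]^1/[Cu²⁺]^1.
From E = E° − (0.0592/n) log Q: log Q = (E° − E)·n/0.0592 = (+0.75 − (+0.717))·2/0.0592 = 1.1149.
So 1·log[Cu²⁺] = 1·log(0.14) − log Q = -0.8539 − (1.1149) = -1.9688; [Cu²⁺] = 10^(-1.9688) ≈ 0.011 M.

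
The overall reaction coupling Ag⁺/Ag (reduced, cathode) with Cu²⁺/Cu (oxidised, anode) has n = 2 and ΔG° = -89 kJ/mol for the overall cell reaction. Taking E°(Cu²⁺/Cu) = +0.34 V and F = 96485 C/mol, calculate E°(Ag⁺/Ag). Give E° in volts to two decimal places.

+0.80 V

E°cell = −ΔG°/(nF) = −(-89×10³)/((2)(96485)) = +0.461 V.
Since Ag⁺/Ag is the cathode and Cu²⁺/Cu the anode, E°cell = E°(Ag⁺/Ag) − E°(Cu²⁺/Cu).
So E°(Ag⁺/Ag) = E°cell + E°(Cu²⁺/Cu) = +0.461 + (+0.34) = +0.80 V.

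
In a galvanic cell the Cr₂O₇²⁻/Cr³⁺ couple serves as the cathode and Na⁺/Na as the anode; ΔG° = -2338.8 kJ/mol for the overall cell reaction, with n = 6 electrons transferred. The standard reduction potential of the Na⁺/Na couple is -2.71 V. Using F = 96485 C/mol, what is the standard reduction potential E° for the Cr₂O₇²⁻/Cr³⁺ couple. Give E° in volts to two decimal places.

+1.33 V

E°cell = −ΔG°/(nF) = −(-2338.8×10³)/((6)(96485)) = +4.040 V.
Since Cr₂O₇²⁻/Cr³⁺ is the cathode and Na⁺/Na the anode, E°cell = E°(Cr₂O₇²⁻/Cr³⁺) − E°(Na⁺/Na).
So E°(Cr₂O₇²⁻/Cr³⁺) = E°cell + E°(Na⁺/Na) = +4.040 + (-2.71) = +1.33 V.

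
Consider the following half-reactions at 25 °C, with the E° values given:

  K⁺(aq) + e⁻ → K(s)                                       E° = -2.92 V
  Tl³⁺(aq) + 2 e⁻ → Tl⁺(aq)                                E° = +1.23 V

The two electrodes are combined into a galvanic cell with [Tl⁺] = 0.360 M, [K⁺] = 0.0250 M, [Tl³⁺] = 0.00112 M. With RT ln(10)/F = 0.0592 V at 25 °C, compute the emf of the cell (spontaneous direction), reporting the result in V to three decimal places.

Tl³⁺/Tl⁺ is the cathode (higher E°), K⁺/K the anode: E°cell = +1.23 − (-2.92) = +4.15 V, n = 2.
Overall: Tl³⁺(aq) + 2 K(s) → Tl⁺(aq) + 2 K⁺(aq)
Q = [Tl⁺]·[K⁺]^2 / ([Tl³⁺]); log Q = -0.697.
E = E° − (0.0592/n) log Q = +4.15 − (0.0592/2)(-0.697) = +4.171 V.

+4.171 V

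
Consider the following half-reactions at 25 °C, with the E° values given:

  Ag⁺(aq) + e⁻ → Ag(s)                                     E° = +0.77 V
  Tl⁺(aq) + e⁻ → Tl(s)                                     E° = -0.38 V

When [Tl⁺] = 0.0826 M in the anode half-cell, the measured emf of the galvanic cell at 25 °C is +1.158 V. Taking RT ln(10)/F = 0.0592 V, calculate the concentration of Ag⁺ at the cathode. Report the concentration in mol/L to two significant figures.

0.11 M

Ag⁺/Ag is the cathode, Tl⁺/Tl the anode: E°cell = +1.15 V, n = 1.
Overall reaction: Ag⁺(aq) + Tl(s) → Ag(s) + Tl⁺(aq); Q = [Tl⁺]^1/[Ag⁺]^1.
From E = E° − (0.0592/n) log Q: log Q = (E° − E)·n/0.0592 = (+1.15 − (+1.158))·1/0.0592 = -0.1351.
So 1·log[Ag⁺] = 1·log(0.0826) − log Q = -1.0830 − (-0.1351) = -0.9479; [Ag⁺] = 10^(-0.9479) ≈ 0.11 M.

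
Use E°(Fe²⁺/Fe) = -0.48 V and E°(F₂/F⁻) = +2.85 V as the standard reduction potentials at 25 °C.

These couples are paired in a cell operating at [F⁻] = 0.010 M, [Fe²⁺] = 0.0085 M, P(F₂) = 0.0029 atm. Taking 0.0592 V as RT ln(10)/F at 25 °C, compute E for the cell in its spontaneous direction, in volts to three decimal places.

+3.435 V

F₂/F⁻ is the cathode (higher E°), Fe²⁺/Fe the anode: E°cell = +2.85 − (-0.48) = +3.33 V, n = 2.
Overall: F₂(g) + Fe(s) → 2 F⁻(aq) + Fe²⁺(aq)
Q = [F⁻]^2·[Fe²⁺] / (P(F₂)); log Q = -3.533.
E = E° − (0.0592/n) log Q = +3.33 − (0.0592/2)(-3.533) = +3.435 V.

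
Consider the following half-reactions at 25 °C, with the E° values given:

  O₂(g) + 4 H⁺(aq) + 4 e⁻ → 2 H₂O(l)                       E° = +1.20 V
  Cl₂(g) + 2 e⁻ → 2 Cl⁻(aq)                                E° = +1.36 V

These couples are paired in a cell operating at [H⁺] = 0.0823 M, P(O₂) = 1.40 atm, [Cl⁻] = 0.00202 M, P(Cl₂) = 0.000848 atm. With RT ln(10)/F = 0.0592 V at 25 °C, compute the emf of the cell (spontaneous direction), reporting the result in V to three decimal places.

+0.291 V

Cl₂/Cl⁻ is the cathode (higher E°), O₂/H₂O the anode: E°cell = +1.36 − (+1.20) = +0.16 V, n = 4.
Overall: 2 Cl₂(g) + 2 H₂O(l) → 4 Cl⁻(aq) + O₂(g) + 4 H⁺(aq)
Q = [Cl⁻]^4·P(O₂)·[H⁺]^4 / (P(Cl₂)^2); log Q = -8.828.
E = E° − (0.0592/n) log Q = +0.16 − (0.0592/4)(-8.828) = +0.291 V.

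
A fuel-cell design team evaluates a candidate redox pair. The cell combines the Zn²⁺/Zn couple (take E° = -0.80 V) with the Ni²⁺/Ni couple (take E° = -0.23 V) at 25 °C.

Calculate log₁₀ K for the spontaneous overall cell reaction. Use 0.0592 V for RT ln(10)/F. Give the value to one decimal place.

19.3

Cathode: Ni²⁺/Ni; anode: Zn²⁺/Zn. E°cell = +0.57 V, n = 2.
log K = nE°cell / 0.0592 = (2)(+0.57) / 0.0592 = 19.3.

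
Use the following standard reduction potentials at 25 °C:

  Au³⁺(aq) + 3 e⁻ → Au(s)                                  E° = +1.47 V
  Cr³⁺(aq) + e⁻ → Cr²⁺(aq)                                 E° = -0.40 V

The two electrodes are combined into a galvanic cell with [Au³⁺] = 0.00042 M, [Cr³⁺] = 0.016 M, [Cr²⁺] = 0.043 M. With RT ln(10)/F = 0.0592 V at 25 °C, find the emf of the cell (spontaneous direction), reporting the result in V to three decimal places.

Au³⁺/Au is the cathode (higher E°), Cr³⁺/Cr²⁺ the anode: E°cell = +1.47 − (-0.40) = +1.87 V, n = 3.
Overall: Au³⁺(aq) + 3 Cr²⁺(aq) → Au(s) + 3 Cr³⁺(aq)
Q = [Cr³⁺]^3 / ([Au³⁺]·[Cr²⁺]^3); log Q = 2.089.
E = E° − (0.0592/n) log Q = +1.87 − (0.0592/3)(2.089) = +1.829 V.

+1.829 V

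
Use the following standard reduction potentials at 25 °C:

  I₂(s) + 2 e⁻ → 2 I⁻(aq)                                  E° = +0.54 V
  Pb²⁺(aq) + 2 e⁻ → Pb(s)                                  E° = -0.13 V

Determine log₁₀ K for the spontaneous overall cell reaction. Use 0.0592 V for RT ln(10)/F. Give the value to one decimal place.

Cathode: I₂/I⁻; anode: Pb²⁺/Pb. E°cell = +0.67 V, n = 2.
log K = nE°cell / 0.0592 = (2)(+0.67) / 0.0592 = 22.6.

22.6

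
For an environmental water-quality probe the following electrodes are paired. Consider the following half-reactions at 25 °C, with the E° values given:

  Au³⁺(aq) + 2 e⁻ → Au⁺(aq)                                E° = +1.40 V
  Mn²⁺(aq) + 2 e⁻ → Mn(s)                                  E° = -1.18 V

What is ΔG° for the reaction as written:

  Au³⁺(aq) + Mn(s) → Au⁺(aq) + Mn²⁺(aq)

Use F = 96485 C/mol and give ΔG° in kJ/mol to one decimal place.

-497.9 kJ/mol

As written, Au³⁺/Au⁺ is reduced (cathode) and Mn²⁺/Mn is oxidised (anode), so E°cell = (+1.40) − (-1.18) = +2.58 V.
Balancing electrons gives n = 2.
ΔG° = −nFE° = −(2)(96485)(+2.58) = -497,863 J = -497.9 kJ/mol.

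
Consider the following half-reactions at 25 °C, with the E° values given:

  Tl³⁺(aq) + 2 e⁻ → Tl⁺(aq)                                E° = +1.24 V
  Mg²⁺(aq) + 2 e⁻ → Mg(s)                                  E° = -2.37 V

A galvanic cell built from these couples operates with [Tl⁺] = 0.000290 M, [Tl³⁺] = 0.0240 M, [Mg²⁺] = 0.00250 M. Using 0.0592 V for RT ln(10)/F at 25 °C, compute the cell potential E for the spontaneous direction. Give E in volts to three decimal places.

+3.744 V

Tl³⁺/Tl⁺ is the cathode (higher E°), Mg²⁺/Mg the anode: E°cell = +1.24 − (-2.37) = +3.61 V, n = 2.
Overall: Tl³⁺(aq) + Mg(s) → Tl⁺(aq) + Mg²⁺(aq)
Q = [Tl⁺]·[Mg²⁺] / ([Tl³⁺]); log Q = -4.520.
E = E° − (0.0592/n) log Q = +3.61 − (0.0592/2)(-4.520) = +3.744 V.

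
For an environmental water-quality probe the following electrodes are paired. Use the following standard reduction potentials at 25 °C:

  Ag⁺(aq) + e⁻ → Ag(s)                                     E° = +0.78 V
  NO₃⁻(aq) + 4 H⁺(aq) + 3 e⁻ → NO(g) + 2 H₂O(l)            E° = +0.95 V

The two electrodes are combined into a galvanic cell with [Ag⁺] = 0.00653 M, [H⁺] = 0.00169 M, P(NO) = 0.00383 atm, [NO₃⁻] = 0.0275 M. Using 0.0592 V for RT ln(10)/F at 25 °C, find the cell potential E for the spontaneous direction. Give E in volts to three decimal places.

+0.097 V

NO₃⁻/NO is the cathode (higher E°), Ag⁺/Ag the anode: E°cell = +0.95 − (+0.78) = +0.17 V, n = 3.
Overall: NO₃⁻(aq) + 4 H⁺(aq) + 3 Ag(s) → NO(g) + 2 H₂O(l) + 3 Ag⁺(aq)
Q = P(NO)·[Ag⁺]^3 / ([NO₃⁻]·[H⁺]^4); log Q = 3.677.
E = E° − (0.0592/n) log Q = +0.17 − (0.0592/3)(3.677) = +0.097 V.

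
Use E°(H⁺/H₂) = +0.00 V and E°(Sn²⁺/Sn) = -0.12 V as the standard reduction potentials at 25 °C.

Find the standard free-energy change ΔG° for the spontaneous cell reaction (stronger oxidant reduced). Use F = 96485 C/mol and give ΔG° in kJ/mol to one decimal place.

-23.2 kJ/mol

H⁺/H₂ (E° = +0.00 V) is the cathode; Sn²⁺/Sn (E° = -0.12 V) is the anode, so E°cell = +0.12 V.
Balancing electrons gives n = 2 (lcm of 2 and 2).
ΔG° = −nFE° = −(2)(96485)(+0.12) = -23,156 J = -23.2 kJ/mol.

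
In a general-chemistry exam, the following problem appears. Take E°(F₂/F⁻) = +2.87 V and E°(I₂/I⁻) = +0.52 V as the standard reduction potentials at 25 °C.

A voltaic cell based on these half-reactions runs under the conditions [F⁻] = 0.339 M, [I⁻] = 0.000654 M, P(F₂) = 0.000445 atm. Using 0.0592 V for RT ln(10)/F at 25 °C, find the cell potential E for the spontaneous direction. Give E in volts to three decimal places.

+2.090 V

F₂/F⁻ is the cathode (higher E°), I₂/I⁻ the anode: E°cell = +2.87 − (+0.52) = +2.35 V, n = 2.
Overall: F₂(g) + 2 I⁻(aq) → 2 F⁻(aq) + I₂(s)
Q = [F⁻]^2 / (P(F₂)·[I⁻]^2); log Q = 8.781.
E = E° − (0.0592/n) log Q = +2.35 − (0.0592/2)(8.781) = +2.090 V.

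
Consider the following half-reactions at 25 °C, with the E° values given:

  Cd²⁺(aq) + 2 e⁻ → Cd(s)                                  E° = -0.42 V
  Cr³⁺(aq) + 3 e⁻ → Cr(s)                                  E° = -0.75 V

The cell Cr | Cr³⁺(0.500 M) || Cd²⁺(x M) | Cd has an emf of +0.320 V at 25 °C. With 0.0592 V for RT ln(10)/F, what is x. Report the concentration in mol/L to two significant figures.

Cd²⁺/Cd is the cathode, Cr³⁺/Cr the anode: E°cell = +0.33 V, n = 6.
Overall reaction: 3 Cd²⁺(aq) + 2 Cr(s) → 3 Cd(s) + 2 Cr³⁺(aq); Q = [Cr³⁺]^2/[Cd²⁺]^3.
From E = E° − (0.0592/n) log Q: log Q = (E° − E)·n/0.0592 = (+0.33 − (+0.320))·6/0.0592 = 1.0135.
So 3·log[Cd²⁺] = 2·log(0.5) − log Q = -0.6021 − (1.0135) = -1.6156; log[Cd²⁺] = -1.6156 / 3 = -0.5385; [Cd²⁺] = 10^(-0.5385) ≈ 0.29 M.

0.29 M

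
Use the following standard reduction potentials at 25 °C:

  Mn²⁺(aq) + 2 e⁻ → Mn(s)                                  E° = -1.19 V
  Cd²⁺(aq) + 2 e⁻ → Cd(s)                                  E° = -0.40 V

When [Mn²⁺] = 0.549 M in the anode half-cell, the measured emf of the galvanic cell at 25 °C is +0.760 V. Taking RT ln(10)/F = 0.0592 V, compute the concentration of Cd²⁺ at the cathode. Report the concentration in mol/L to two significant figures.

Cd²⁺/Cd is the cathode, Mn²⁺/Mn the anode: E°cell = +0.79 V, n = 2.
Overall reaction: Cd²⁺(aq) + Mn(s) → Cd(s) + Mn²⁺(aq); Q = [Mn²⁺]^1/[Cd²⁺]^1.
From E = E° − (0.0592/n) log Q: log Q = (E° − E)·n/0.0592 = (+0.79 − (+0.760))·2/0.0592 = 1.0135.
So 1·log[Cd²⁺] = 1·log(0.549) − log Q = -0.2604 − (1.0135) = -1.2739; [Cd²⁺] = 10^(-1.2739) ≈ 0.053 M.

0.053 M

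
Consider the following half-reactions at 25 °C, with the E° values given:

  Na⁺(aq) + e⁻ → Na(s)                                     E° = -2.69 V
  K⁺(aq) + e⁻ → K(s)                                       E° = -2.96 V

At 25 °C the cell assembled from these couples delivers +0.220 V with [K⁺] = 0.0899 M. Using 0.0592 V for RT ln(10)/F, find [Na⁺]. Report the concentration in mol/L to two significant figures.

0.013 M

Na⁺/Na is the cathode, K⁺/K the anode: E°cell = +0.27 V, n = 1.
Overall reaction: Na⁺(aq) + K(s) → Na(s) + K⁺(aq); Q = [K⁺]^1/[Na⁺]^1.
From E = E° − (0.0592/n) log Q: log Q = (E° − E)·n/0.0592 = (+0.27 − (+0.220))·1/0.0592 = 0.8446.
So 1·log[Na⁺] = 1·log(0.0899) − log Q = -1.0462 − (0.8446) = -1.8908; [Na⁺] = 10^(-1.8908) ≈ 0.013 M.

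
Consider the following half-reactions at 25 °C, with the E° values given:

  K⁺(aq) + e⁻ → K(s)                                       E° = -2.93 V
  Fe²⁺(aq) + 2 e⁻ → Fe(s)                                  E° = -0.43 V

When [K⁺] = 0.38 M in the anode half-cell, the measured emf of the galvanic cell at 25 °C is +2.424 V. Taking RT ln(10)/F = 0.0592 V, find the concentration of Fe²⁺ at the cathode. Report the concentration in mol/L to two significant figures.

0.00039 M

Fe²⁺/Fe is the cathode, K⁺/K the anode: E°cell = +2.50 V, n = 2.
Overall reaction: Fe²⁺(aq) + 2 K(s) → Fe(s) + 2 K⁺(aq); Q = [K⁺]^2/[Fe²⁺]^1.
From E = E° − (0.0592/n) log Q: log Q = (E° − E)·n/0.0592 = (+2.50 − (+2.424))·2/0.0592 = 2.5676.
So 1·log[Fe²⁺] = 2·log(0.38) − log Q = -0.8404 − (2.5676) = -3.4080; [Fe²⁺] = 10^(-3.4080) ≈ 0.00039 M.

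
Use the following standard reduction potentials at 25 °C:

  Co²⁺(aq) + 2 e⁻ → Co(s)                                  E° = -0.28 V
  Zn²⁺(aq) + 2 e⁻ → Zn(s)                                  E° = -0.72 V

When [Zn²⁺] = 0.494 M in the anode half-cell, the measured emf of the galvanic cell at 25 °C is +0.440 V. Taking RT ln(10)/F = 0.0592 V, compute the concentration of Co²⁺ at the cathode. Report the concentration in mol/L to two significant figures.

0.49 M

Co²⁺/Co is the cathode, Zn²⁺/Zn the anode: E°cell = +0.44 V, n = 2.
Overall reaction: Co²⁺(aq) + Zn(s) → Co(s) + Zn²⁺(aq); Q = [Zn²⁺]^1/[Co²⁺]^1.
From E = E° − (0.0592/n) log Q: log Q = (E° − E)·n/0.0592 = (+0.44 − (+0.440))·2/0.0592 = 0.0000.
So 1·log[Co²⁺] = 1·log(0.494) − log Q = -0.3063 − (0.0000) = -0.3063; [Co²⁺] = 10^(-0.3063) ≈ 0.49 M.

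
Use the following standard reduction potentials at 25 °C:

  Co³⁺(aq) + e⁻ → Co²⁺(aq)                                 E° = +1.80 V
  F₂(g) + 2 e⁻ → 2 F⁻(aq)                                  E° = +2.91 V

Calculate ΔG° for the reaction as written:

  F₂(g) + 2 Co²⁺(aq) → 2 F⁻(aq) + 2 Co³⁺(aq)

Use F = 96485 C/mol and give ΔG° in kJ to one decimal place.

As written, F₂/F⁻ is reduced (cathode) and Co³⁺/Co²⁺ is oxidised (anode), so E°cell = (+2.91) − (+1.80) = +1.11 V.
Balancing electrons gives n = 2.
ΔG° = −nFE° = −(2)(96485)(+1.11) = -214,197 J = -214.2 kJ.

-214.2 kJ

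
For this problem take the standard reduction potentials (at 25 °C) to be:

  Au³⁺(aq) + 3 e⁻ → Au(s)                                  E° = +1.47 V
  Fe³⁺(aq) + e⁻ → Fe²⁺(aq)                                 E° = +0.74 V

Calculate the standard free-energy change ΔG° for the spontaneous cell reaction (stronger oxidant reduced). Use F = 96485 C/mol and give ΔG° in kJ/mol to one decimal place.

Au³⁺/Au (E° = +1.47 V) is the cathode; Fe³⁺/Fe²⁺ (E° = +0.74 V) is the anode, so E°cell = +0.73 V.
Balancing electrons gives n = 3 (lcm of 3 and 1).
ΔG° = −nFE° = −(3)(96485)(+0.73) = -211,302 J = -211.3 kJ/mol.

-211.3 kJ/mol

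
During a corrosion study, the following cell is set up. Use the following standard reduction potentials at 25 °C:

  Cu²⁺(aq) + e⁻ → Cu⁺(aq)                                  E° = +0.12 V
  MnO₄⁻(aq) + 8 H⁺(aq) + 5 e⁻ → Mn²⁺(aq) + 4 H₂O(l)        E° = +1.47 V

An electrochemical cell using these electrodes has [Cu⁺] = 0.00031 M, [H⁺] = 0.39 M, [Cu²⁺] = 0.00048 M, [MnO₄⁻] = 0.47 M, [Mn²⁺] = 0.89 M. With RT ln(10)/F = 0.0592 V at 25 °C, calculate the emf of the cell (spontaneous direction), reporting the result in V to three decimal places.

MnO₄⁻/Mn²⁺ is the cathode (higher E°), Cu²⁺/Cu⁺ the anode: E°cell = +1.47 − (+0.12) = +1.35 V, n = 5.
Overall: MnO₄⁻(aq) + 8 H⁺(aq) + 5 Cu⁺(aq) → Mn²⁺(aq) + 4 H₂O(l) + 5 Cu²⁺(aq)
Q = [Mn²⁺]·[Cu²⁺]^5 / ([MnO₄⁻]·[H⁺]^8·[Cu⁺]^5); log Q = 4.498.
E = E° − (0.0592/n) log Q = +1.35 − (0.0592/5)(4.498) = +1.297 V.

+1.297 V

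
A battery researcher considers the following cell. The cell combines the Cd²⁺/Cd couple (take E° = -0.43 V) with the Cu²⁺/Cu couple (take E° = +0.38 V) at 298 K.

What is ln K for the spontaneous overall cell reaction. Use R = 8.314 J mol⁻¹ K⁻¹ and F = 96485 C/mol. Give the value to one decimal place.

63.1

Cathode: Cu²⁺/Cu; anode: Cd²⁺/Cd. E°cell = (+0.38) − (-0.43) = +0.81 V, with n = 2.
ΔG° = −nFE° = −RT ln K, so ln K = nFE°/(RT) = (2)(96485)(+0.81) / ((8.314)(298)) = 63.088.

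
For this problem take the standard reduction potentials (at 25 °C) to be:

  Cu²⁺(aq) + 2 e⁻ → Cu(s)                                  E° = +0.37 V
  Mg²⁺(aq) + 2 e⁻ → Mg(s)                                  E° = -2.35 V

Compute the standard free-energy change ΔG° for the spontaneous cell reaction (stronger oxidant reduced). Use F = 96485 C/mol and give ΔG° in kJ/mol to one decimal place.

-524.9 kJ/mol

Cu²⁺/Cu (E° = +0.37 V) is the cathode; Mg²⁺/Mg (E° = -2.35 V) is the anode, so E°cell = +2.72 V.
Balancing electrons gives n = 2 (lcm of 2 and 2).
ΔG° = −nFE° = −(2)(96485)(+2.72) = -524,878 J = -524.9 kJ/mol.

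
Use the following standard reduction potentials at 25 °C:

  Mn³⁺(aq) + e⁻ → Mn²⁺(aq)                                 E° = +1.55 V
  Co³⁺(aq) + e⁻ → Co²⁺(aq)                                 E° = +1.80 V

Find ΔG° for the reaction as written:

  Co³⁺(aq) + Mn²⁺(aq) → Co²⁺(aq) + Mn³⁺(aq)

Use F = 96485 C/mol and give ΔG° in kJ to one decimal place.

As written, Co³⁺/Co²⁺ is reduced (cathode) and Mn³⁺/Mn²⁺ is oxidised (anode), so E°cell = (+1.80) − (+1.55) = +0.25 V.
Balancing electrons gives n = 1.
ΔG° = −nFE° = −(1)(96485)(+0.25) = -24,121 J = -24.1 kJ.

-24.1 kJ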